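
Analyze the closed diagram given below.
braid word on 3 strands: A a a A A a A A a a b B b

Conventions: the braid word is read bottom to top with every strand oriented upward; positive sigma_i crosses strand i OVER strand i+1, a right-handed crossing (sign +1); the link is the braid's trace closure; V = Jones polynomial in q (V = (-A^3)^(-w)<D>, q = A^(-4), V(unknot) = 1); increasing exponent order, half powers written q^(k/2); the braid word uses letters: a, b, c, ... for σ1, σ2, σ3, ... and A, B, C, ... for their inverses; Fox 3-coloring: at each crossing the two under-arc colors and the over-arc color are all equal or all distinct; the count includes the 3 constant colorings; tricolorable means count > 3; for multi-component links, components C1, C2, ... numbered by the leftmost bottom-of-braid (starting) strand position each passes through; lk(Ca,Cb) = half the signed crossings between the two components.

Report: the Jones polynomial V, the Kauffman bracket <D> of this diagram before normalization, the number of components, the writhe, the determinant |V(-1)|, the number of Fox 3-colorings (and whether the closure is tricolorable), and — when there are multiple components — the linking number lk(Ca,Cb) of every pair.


Jones polynomial: V(q) = -q^(-1/2) - q^(1/2)
<D> = A + A^5; writhe +1
components 2, writhe +1 (13 crossings)
linking number lk(C1,C2) = 0
3-colorings: 9 of 3^13, det 0 — tricolorable
note: inverse pairs cancel, leaving σ2


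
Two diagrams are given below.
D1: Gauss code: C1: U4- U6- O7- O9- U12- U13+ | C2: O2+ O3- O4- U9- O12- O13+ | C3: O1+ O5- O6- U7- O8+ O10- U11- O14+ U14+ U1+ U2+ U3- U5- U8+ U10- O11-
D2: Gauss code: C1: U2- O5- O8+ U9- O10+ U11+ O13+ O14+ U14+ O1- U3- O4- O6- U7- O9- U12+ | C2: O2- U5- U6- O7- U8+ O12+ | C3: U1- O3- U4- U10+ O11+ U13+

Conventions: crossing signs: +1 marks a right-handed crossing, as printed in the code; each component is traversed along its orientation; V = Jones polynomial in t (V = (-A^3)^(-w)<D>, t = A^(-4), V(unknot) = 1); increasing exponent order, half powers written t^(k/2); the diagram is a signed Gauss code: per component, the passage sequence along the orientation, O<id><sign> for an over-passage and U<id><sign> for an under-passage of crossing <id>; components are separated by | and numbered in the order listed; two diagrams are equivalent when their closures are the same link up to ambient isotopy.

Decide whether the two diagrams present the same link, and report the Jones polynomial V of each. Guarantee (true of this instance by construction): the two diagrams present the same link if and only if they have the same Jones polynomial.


equivalent: no
D1 (bracket A^-8 + 2 + A^8; 14 crossings at w = -4): V = t^-5 + 2t^-3 + t^-1
V(D2) = t^-3 + t^-2 + t^-1 + 1  [14 crossings, <D> = A^-6 + A^-2 + A^2 + A^6, w = -2]
observation: 2 classes among 2 diagrams; unequal V(t) rules out equality


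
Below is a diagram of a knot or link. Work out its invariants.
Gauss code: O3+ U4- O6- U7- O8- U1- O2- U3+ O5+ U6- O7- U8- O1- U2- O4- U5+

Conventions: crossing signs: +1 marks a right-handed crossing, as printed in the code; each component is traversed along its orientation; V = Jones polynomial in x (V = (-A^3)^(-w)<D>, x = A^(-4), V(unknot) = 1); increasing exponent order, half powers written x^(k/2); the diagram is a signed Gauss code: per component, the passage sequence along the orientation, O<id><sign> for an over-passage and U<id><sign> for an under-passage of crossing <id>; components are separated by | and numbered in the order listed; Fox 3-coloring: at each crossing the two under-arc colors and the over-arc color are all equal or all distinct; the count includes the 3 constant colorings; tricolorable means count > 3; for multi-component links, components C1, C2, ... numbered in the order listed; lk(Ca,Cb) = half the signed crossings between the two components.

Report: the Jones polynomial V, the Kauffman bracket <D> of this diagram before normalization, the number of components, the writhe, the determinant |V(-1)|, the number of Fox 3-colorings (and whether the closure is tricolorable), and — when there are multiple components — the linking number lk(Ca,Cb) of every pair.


V = x^-8 - 2x^-7 + 2x^-6 - 3x^-5 + 3x^-4 - 2x^-3 + 2x^-2 - x^-1 + 1
<D> = A^-12 - A^-8 + 2A^-4 - 2 + 3A^4 - 3A^8 + 2A^12 - 2A^16 + A^20 (w = -4)
1 component over 8 crossings, w = -4
3 Fox colorings among 3^8, |V(-1)| = 17: not tricolorable
why: w = -4 shifts under R1 moves; the (-A^3)^(4) factor cancels that in V


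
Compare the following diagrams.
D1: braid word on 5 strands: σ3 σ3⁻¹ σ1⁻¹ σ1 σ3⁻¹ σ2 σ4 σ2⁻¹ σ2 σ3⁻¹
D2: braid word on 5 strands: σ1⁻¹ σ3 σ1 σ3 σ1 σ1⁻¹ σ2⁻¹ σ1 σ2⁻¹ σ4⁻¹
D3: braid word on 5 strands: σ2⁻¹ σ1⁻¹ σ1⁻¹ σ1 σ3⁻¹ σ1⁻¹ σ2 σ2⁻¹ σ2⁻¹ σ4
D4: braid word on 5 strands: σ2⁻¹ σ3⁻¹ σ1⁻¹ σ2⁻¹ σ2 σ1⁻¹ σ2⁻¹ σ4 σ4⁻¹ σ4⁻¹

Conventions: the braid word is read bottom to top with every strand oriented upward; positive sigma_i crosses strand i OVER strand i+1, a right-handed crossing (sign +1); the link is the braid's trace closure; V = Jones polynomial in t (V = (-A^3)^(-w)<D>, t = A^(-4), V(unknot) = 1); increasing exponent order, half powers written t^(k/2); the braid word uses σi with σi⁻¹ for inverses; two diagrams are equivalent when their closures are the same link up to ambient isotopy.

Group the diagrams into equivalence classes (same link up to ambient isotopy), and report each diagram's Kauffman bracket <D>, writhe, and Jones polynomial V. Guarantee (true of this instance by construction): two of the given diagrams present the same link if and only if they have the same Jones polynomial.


grouping into links: {D1} | {D2} | {D3, D4}
V(D1) = t^-3 + t^-2 + t^-1 + 1  (w 0, c 10, <D> = 1 + A^4 + A^8 + A^12)
V(D2) = t^-2 + 2 + t^2  [10 crossings, <D> = A^-8 + 2 + A^8, w = 0]
D3 (bracket A^-8 + 2 + A^8; 10 crossings at w = -4): V = t^-5 + 2t^-3 + t^-1
V(D4) = t^-5 + 2t^-3 + t^-1  (w -6, c 10, <D> = A^-14 + 2A^-6 + A^2)
why: V(t) takes 3 values over 4 diagrams, fixing the grouping


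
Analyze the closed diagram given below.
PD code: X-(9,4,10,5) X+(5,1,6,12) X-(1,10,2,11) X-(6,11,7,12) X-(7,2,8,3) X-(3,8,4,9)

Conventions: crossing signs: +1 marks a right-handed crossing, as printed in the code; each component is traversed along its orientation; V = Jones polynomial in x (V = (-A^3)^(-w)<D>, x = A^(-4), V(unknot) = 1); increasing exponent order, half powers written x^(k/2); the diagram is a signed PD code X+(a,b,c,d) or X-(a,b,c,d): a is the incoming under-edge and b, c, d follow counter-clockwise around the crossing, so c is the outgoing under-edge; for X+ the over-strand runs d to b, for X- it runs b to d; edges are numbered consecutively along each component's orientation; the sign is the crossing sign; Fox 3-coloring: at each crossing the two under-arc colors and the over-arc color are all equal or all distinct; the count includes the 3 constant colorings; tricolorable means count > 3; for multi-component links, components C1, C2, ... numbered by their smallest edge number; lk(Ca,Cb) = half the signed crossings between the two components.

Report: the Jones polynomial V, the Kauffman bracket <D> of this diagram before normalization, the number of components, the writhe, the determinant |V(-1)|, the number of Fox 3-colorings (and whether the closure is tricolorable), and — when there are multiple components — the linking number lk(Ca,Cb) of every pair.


V(x) = -x^-4 + x^-3 + x^-1
bracket: A^-8 + 1 - A^4, w = -4
1 component, writhe -4, over 6 crossings
det 3, colorings 9 of 3^6 — tricolorable
observation: w = -4 shifts under R1 moves; the (-A^3)^(4) factor cancels that in V


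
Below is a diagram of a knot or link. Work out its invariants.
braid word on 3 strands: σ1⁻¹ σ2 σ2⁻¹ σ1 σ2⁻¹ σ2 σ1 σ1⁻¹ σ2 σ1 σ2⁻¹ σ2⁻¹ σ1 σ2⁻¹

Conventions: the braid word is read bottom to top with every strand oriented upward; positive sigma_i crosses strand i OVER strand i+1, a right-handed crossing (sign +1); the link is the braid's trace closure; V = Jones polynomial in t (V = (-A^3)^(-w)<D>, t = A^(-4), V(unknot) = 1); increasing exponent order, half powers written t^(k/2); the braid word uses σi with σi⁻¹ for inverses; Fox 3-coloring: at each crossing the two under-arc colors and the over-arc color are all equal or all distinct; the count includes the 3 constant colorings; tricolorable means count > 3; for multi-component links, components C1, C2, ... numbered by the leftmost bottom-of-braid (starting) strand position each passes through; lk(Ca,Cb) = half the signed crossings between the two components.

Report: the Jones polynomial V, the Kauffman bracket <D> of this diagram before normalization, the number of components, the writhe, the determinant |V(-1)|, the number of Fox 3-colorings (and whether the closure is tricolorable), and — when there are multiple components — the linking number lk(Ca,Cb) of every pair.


V(t) = t^-2 + 2 + t^2
bracket: A^-8 + 2 + A^8, w = 0
3 components, writhe 0, over 14 crossings
lk(C1,C2) = -1
linking number lk(C1,C3) = +1
lk(C2,C3): 0
det 4, colorings 3 of 3^14 — not tricolorable
observation: inverse pairs cancel, leaving σ2 σ1 σ2⁻¹ σ2⁻¹ σ1 σ2⁻¹


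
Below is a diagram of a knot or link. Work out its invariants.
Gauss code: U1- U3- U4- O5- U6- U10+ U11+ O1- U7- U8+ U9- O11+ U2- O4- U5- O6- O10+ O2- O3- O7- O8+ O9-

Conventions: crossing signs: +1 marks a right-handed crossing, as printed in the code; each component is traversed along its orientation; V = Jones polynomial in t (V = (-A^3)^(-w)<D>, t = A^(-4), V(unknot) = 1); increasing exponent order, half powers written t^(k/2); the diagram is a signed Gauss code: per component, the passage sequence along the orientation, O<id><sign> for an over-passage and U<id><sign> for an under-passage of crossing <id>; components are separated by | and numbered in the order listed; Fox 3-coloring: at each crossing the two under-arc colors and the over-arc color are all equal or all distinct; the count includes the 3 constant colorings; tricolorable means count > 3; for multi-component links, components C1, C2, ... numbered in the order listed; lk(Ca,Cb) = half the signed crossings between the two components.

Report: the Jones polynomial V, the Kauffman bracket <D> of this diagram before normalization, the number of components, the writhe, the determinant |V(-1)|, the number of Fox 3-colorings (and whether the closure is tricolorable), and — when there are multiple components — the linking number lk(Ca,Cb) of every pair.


Jones polynomial: V(t) = -t^-6 + t^-5 - t^-4 + 2t^-3 - t^-2 + t^-1
<D> = -A^-11 + A^-7 - 2A^-3 + A - A^5 + A^9; writhe -5
components 1, writhe -5 (11 crossings)
3-colorings: 3 of 3^11, det 7 — not tricolorable
note: the span of V is 5, forcing >= 5 crossings in any diagram


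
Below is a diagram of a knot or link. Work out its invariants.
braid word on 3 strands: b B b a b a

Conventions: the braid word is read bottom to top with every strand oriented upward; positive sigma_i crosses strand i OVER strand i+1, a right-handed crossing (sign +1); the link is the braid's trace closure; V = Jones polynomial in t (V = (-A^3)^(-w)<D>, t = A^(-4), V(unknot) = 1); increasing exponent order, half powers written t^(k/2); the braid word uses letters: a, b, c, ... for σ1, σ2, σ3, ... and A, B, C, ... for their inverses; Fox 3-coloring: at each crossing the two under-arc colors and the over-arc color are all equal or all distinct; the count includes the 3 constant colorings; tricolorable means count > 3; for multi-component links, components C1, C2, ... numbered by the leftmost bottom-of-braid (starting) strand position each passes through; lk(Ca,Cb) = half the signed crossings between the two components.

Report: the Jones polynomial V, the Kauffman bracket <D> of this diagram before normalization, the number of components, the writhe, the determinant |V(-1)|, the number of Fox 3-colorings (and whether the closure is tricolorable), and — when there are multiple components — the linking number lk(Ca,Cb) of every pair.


Jones polynomial: V(t) = t + t^3 - t^4
<D> = -A^-4 + 1 + A^8; writhe +4
components 1, writhe +4 (6 crossings)
3-colorings: 9 of 3^6, det 3 — tricolorable
note: inverse pairs cancel, leaving σ2 σ1 σ2 σ1


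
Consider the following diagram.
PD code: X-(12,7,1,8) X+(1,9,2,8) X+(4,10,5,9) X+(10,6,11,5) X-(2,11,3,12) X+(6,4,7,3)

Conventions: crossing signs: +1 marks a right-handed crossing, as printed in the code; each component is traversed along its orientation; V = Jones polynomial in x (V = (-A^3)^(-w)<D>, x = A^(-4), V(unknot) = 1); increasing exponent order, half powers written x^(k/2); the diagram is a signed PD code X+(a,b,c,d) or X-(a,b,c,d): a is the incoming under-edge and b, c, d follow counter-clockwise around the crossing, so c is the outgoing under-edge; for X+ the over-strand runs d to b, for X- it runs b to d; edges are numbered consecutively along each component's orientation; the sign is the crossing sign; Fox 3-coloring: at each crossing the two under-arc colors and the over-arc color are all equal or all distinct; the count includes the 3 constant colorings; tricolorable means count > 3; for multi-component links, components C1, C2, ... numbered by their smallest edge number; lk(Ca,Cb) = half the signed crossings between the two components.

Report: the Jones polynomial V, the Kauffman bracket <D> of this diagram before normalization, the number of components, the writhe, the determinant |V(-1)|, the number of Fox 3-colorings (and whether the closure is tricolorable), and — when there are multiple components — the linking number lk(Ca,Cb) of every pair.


Jones polynomial: V(x) = x + x^3 - x^4
<D> = -A^-10 + A^-6 + A^2; writhe +2
components 1, writhe +2 (6 crossings)
3-colorings: 9 of 3^6, det 3 — tricolorable
note: the span of V is 3, forcing >= 3 crossings in any diagram


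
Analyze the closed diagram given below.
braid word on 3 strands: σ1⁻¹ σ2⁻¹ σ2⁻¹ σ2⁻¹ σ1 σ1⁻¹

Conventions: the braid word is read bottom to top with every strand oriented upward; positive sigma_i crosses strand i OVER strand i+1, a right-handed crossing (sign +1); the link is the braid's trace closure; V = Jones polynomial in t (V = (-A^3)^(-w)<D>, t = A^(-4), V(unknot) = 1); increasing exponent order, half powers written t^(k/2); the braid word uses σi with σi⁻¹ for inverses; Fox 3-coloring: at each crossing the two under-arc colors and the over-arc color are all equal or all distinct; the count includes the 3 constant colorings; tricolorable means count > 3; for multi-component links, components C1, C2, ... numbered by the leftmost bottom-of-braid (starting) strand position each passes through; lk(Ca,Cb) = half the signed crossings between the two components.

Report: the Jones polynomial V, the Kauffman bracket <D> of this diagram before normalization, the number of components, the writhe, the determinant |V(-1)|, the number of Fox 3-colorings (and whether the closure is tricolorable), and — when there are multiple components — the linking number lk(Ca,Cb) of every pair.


V(t) = -t^-4 + t^-3 + t^-1
bracket: A^-8 + 1 - A^4, w = -4
1 component, writhe -4, over 6 crossings
det 3, colorings 9 of 3^6 — tricolorable
observation: det 3 = |V(-1)|; divisible by 3, so tricolorable


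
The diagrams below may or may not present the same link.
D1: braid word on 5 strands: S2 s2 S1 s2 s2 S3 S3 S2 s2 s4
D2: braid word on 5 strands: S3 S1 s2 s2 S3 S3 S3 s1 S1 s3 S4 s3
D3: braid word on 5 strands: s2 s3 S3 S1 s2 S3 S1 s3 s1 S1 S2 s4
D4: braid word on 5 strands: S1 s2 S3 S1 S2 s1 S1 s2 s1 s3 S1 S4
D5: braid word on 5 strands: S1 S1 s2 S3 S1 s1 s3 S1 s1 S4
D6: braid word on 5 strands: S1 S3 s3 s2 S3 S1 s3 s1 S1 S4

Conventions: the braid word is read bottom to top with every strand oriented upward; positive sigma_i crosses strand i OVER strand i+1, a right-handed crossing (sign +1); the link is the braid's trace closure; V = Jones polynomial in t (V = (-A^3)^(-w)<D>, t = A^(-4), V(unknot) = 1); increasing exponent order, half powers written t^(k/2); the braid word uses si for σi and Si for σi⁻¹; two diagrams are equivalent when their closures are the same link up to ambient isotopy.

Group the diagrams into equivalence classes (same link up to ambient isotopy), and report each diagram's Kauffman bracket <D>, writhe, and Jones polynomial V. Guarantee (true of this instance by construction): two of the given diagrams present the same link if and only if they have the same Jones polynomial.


grouping into links: {D1, D2} | {D3, D4, D5, D6}
V(D1) = t^-2 + 2 + t^2  (w 0, c 10, <D> = A^-8 + 2 + A^8)
D2 (bracket A^-14 + 2A^-6 + A^2; 12 crossings at w = -2): V = t^-2 + 2 + t^2
V(D3) = t^-3 + t^-2 + t^-1 + 1  (w 0, c 12, <D> = 1 + A^4 + A^8 + A^12)
D4 (bracket A^-6 + A^-2 + A^2 + A^6; 12 crossings at w = -2): V = t^-3 + t^-2 + t^-1 + 1
V(D5) = t^-3 + t^-2 + t^-1 + 1  [10 crossings, <D> = A^-6 + A^-2 + A^2 + A^6, w = -2]
D6 (bracket A^-6 + A^-2 + A^2 + A^6; 10 crossings at w = -2): V = t^-3 + t^-2 + t^-1 + 1
why: V(t) takes 2 values over 6 diagrams, fixing the grouping


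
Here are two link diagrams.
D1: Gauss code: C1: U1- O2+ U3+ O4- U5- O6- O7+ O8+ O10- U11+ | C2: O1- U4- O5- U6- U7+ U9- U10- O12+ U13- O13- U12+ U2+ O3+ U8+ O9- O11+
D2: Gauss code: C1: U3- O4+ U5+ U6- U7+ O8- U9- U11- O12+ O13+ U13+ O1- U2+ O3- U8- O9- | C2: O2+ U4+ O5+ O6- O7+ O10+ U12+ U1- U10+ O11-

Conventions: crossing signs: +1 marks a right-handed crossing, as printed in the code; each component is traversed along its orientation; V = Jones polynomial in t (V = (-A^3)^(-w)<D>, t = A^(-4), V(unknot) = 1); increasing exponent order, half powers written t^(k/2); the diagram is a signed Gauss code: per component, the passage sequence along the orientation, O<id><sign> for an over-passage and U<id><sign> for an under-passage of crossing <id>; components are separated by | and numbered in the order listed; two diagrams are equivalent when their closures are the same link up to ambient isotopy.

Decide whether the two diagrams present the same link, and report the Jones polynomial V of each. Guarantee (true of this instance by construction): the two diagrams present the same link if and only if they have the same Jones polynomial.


equivalent: no
D1 (bracket A^-9 - A^-5 + 2A^-1 - A^3 + 2A^7 - A^11; 13 crossings at w = -1): V = t^(-7/2) - 2t^(-5/2) + t^(-3/2) - 2t^(-1/2) + t^(1/2) - t^(3/2)
V(D2) = t^(-7/2) - t^(-5/2) + t^(-3/2) - 2t^(-1/2) - t^(3/2)  (w +1, c 13, <D> = A^-3 + 2A^5 - A^9 + A^13 - A^17)
key observation: comparing 2 Jones polynomials yields 2 groups


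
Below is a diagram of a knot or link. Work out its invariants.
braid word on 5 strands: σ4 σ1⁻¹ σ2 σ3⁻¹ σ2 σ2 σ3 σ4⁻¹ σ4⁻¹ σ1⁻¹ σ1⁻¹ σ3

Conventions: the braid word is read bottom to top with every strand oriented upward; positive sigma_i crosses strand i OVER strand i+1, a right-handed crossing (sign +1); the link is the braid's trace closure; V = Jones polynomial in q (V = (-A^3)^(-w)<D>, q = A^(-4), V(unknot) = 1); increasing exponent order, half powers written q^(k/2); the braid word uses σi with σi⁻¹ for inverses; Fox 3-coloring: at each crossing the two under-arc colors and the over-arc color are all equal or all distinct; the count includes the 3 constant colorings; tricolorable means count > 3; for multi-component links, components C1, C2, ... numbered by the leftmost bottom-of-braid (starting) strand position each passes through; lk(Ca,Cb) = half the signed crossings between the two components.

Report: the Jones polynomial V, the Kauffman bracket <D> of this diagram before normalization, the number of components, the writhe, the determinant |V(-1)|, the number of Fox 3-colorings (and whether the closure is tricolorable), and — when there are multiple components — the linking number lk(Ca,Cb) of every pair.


V = -q^-3 + q^-2 - q^-1 + 3 - q + q^2 - q^3
<D> = -A^-12 + A^-8 - A^-4 + 3 - A^4 + A^8 - A^12 (w = 0)
1 component over 12 crossings, w = 0
27 Fox colorings among 3^12, |V(-1)| = 9: tricolorable
why: the span of V is 6, forcing >= 6 crossings in any diagram


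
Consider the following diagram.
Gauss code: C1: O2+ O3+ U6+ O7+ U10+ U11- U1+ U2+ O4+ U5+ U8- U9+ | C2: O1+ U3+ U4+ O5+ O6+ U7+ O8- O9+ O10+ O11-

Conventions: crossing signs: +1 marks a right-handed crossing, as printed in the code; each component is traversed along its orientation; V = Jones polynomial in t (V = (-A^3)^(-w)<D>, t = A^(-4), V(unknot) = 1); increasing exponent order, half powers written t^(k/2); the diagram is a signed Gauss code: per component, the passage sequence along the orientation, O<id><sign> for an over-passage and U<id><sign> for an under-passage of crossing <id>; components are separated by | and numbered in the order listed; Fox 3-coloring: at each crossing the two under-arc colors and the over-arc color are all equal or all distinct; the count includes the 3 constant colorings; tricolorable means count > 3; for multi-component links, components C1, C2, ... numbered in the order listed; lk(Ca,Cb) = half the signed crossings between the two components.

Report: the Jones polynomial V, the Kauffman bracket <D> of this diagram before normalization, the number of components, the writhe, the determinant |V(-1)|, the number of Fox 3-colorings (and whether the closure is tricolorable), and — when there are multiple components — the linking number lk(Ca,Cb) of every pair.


V(t) = -t^(5/2) - t^(9/2) + t^(11/2) - t^(13/2) + t^(15/2) - t^(17/2)
bracket: A^-13 - A^-9 + A^-5 - A^-1 + A^3 + A^11, w = +7
2 components, writhe +7, over 11 crossings
lk(C1,C2) = +3
det 6, colorings 9 of 3^11 — tricolorable
observation: the 1 component pair carries total linking +3


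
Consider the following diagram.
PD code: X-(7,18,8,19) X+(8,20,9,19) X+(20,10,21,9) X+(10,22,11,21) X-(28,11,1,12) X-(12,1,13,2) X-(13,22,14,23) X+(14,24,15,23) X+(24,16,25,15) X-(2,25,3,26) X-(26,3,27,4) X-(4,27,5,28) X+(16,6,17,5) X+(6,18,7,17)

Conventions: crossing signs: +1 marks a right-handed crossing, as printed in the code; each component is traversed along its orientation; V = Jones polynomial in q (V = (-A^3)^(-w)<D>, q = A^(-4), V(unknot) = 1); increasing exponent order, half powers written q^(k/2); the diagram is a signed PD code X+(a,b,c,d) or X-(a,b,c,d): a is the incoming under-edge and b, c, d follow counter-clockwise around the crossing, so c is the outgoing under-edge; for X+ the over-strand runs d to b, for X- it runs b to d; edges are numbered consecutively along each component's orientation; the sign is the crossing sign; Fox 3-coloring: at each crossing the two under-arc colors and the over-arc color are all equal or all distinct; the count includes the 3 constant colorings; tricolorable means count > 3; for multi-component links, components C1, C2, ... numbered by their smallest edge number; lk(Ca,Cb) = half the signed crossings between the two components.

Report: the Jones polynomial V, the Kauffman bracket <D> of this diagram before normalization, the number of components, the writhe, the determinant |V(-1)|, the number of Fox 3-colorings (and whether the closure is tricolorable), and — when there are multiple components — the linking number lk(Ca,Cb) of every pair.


Jones polynomial: V(q) = -q^-5 + 2q^-4 - 4q^-3 + 6q^-2 - 7q^-1 + 9 - 7q + 6q^2 - 4q^3 + 2q^4 - q^5
<D> = -A^-20 + 2A^-16 - 4A^-12 + 6A^-8 - 7A^-4 + 9 - 7A^4 + 6A^8 - 4A^12 + 2A^16 - A^20; writhe 0
components 1, writhe 0 (14 crossings)
3-colorings: 3 of 3^14, det 49 — not tricolorable
note: the span of V is 10, forcing >= 10 crossings in any diagram


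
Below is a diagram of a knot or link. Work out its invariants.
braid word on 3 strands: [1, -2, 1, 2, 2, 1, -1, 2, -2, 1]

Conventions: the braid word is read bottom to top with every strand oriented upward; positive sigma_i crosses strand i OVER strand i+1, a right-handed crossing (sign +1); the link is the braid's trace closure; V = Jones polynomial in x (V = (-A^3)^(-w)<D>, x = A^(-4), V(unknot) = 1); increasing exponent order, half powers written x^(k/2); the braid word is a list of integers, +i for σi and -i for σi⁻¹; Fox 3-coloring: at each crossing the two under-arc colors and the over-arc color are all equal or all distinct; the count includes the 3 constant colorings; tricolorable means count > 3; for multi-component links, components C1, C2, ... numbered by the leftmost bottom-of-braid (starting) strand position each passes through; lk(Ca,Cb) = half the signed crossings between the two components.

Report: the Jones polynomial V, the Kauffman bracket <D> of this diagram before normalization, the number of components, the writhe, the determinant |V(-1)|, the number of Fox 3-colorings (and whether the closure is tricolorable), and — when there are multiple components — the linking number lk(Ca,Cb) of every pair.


Jones polynomial: V(x) = x - x^2 + 2x^3 - x^4 + x^5 - x^6
<D> = -A^-12 + A^-8 - A^-4 + 2 - A^4 + A^8; writhe +4
components 1, writhe +4 (10 crossings)
3-colorings: 3 of 3^10, det 7 — not tricolorable
note: the span of V is 5, forcing >= 5 crossings in any diagram


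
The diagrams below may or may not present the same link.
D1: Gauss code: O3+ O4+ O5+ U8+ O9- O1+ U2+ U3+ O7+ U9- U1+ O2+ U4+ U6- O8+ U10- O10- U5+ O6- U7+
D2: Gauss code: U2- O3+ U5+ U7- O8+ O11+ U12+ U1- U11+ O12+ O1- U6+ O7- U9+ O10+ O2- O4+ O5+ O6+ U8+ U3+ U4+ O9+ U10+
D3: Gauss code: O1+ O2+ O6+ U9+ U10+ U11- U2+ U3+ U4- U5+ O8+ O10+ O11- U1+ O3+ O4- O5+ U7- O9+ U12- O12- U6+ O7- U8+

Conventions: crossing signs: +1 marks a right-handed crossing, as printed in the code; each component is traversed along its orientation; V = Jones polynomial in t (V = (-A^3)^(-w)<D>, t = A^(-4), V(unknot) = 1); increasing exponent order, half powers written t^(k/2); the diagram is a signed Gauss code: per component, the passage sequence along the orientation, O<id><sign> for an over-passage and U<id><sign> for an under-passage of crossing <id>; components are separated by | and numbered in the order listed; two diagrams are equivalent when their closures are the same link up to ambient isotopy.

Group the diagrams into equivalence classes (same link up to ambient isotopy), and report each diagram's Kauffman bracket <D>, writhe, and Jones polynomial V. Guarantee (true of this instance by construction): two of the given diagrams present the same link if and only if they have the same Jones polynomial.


grouping into links: {D1, D2, D3}
V(D1) = t - t^2 + 2t^3 - t^4 + t^5 - t^6  (w +4, c 10, <D> = -A^-12 + A^-8 - A^-4 + 2 - A^4 + A^8)
D2 (bracket -A^-6 + A^-2 - A^2 + 2A^6 - A^10 + A^14; 12 crossings at w = +6): V = t - t^2 + 2t^3 - t^4 + t^5 - t^6
V(D3) = t - t^2 + 2t^3 - t^4 + t^5 - t^6  [12 crossings, <D> = -A^-12 + A^-8 - A^-4 + 2 - A^4 + A^8, w = +4]
why: one V(t) for all 3 diagrams — one class (guaranteed)


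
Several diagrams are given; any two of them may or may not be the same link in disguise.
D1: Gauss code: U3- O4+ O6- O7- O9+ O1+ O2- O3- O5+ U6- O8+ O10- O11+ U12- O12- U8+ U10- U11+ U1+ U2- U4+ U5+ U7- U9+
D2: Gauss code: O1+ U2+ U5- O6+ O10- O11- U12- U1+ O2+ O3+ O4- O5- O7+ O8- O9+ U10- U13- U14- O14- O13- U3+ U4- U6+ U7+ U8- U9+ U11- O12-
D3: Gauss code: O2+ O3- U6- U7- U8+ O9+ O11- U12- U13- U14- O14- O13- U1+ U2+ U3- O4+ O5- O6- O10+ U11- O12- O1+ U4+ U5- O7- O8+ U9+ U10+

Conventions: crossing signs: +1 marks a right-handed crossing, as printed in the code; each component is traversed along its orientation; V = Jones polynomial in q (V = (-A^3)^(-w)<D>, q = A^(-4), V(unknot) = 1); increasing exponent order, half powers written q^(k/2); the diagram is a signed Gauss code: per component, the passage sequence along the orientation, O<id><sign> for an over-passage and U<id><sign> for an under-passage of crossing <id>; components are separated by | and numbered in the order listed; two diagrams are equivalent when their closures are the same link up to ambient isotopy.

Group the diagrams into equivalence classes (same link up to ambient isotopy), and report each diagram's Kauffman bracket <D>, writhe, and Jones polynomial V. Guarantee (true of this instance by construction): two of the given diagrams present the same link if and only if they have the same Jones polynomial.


equivalence classes: {D1, D2, D3}
D1 (bracket 1; 12 crossings at w = 0): V = 1
V(D2) = 1  [14 crossings, <D> = A^-6, w = -2]
V(D3) = 1  (w -2, c 14, <D> = A^-6)
observation: one V(q) for all 3 diagrams — one class (guaranteed)


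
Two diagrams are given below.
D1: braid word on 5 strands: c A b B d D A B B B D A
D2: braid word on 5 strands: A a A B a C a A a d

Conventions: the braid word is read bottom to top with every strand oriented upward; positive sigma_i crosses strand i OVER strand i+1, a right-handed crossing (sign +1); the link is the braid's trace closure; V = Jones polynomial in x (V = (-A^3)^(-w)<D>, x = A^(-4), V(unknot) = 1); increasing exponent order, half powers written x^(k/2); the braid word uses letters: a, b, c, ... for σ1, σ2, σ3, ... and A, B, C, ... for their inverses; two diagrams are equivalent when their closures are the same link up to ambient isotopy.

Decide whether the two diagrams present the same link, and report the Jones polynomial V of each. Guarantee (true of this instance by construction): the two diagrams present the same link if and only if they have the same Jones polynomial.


equivalent: no
V(D1) = x^-8 - 2x^-7 + x^-6 - 2x^-5 + 2x^-4 + x^-2  (w -6, c 12, <D> = A^-10 + 2A^-2 - 2A^2 + A^6 - 2A^10 + A^14)
V(D2) = 1  (w 0, c 10, <D> = 1)
why: 2 values of V(x) split the 2 diagrams


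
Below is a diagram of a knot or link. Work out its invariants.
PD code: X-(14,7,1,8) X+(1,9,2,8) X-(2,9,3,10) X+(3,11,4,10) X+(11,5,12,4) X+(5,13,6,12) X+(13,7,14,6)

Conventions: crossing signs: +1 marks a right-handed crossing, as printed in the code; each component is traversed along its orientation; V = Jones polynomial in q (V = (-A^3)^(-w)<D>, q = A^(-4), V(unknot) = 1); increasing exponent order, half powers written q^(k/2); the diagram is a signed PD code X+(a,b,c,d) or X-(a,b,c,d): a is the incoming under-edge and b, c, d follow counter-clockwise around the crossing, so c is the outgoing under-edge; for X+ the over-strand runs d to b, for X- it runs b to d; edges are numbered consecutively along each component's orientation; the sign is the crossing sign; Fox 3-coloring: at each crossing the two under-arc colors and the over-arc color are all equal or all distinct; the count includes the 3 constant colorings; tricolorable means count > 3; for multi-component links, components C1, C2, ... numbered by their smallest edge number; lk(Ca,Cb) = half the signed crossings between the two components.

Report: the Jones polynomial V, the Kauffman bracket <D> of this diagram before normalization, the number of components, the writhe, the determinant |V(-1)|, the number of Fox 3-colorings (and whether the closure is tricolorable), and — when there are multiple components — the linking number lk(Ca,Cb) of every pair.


V = q + q^3 - q^4
<D> = A^-7 - A^-3 - A^5 (w = +3)
1 component over 7 crossings, w = +3
9 Fox colorings among 3^7, |V(-1)| = 3: tricolorable
why: the span of V is 3, forcing >= 3 crossings in any diagram


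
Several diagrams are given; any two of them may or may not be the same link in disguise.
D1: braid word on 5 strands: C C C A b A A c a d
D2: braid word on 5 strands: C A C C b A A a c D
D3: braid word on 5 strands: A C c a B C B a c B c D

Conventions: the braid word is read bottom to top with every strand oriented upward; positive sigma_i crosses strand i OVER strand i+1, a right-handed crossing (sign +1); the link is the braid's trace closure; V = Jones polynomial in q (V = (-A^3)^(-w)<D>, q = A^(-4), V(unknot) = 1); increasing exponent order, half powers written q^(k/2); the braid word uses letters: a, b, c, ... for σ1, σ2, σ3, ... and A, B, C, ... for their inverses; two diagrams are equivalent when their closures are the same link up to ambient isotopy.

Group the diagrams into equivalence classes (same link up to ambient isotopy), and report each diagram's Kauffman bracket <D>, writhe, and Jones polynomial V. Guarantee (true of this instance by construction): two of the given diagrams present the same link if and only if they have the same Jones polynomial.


equivalence classes: {D1, D2} | {D3}
D1 (bracket A^-2 + 2A^6 + A^14; 10 crossings at w = -2): V = q^-5 + 2q^-3 + q^-1
V(D2) = q^-5 + 2q^-3 + q^-1  (w -4, c 10, <D> = A^-8 + 2 + A^8)
V(D3) = q^-3 + q^-2 + q^-1 + 1  [12 crossings, <D> = A^-6 + A^-2 + A^2 + A^6, w = -2]
key observation: comparing 3 Jones polynomials yields 2 groups


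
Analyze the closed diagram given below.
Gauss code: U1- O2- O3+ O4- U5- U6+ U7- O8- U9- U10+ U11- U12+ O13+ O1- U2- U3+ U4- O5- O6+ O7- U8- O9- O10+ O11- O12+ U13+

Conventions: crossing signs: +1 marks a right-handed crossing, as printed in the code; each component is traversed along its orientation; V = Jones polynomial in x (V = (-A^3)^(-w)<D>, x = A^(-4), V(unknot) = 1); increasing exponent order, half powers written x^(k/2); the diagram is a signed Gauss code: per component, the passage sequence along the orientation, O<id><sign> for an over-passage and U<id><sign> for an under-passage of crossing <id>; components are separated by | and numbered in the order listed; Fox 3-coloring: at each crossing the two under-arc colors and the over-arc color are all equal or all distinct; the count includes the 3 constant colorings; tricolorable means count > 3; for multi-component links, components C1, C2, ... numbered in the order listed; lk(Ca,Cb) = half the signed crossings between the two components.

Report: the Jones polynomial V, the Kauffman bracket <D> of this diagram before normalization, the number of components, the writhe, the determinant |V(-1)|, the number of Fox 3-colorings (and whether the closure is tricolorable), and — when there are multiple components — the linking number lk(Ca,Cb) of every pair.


Jones polynomial: V(x) = -x^-4 + x^-3 + x^-1
<D> = -A^-5 - A^3 + A^7; writhe -3
components 1, writhe -3 (13 crossings)
3-colorings: 9 of 3^13, det 3 — tricolorable
note: det 3 = |V(-1)|; divisible by 3, so tricolorable


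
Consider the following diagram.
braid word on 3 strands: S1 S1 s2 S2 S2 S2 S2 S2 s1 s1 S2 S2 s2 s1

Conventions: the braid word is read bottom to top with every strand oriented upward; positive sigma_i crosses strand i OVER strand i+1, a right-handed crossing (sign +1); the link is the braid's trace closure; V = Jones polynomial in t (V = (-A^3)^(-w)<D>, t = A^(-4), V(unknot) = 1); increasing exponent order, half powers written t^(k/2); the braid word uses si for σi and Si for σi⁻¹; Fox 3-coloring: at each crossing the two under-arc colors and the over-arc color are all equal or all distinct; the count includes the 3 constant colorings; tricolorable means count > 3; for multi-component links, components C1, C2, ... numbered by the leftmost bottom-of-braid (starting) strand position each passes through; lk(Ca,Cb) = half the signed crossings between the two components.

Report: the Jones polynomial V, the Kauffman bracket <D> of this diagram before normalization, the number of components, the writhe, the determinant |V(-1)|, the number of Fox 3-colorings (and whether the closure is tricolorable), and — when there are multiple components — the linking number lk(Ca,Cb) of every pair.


Jones polynomial: V(t) = -t^-4 + t^-3 + t^-1
<D> = A^-8 + 1 - A^4; writhe -4
components 1, writhe -4 (14 crossings)
3-colorings: 9 of 3^14, det 3 — tricolorable
note: the span of V is 3, forcing >= 3 crossings in any diagram


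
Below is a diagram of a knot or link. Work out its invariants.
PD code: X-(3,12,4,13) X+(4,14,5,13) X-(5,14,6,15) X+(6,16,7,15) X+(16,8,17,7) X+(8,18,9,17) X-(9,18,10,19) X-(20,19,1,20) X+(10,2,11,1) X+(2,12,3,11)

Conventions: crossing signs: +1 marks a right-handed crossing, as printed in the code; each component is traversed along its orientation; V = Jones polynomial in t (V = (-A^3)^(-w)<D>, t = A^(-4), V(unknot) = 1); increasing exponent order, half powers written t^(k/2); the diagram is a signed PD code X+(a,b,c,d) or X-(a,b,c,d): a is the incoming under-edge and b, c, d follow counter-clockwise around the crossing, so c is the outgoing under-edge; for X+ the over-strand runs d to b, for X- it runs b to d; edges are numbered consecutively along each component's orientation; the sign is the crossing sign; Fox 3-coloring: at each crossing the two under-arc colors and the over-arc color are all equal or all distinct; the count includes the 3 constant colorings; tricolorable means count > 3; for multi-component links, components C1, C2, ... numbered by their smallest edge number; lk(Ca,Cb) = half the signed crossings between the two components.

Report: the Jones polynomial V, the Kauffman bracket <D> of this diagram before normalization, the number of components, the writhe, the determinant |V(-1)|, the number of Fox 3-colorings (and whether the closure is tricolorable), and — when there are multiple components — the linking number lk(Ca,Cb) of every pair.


V(t) = t + t^3 - t^4
bracket: -A^-10 + A^-6 + A^2, w = +2
1 component, writhe +2, over 10 crossings
det 3, colorings 9 of 3^10 — tricolorable
observation: |V(-1)| = 3: so tricolorable, since 3 divides 3


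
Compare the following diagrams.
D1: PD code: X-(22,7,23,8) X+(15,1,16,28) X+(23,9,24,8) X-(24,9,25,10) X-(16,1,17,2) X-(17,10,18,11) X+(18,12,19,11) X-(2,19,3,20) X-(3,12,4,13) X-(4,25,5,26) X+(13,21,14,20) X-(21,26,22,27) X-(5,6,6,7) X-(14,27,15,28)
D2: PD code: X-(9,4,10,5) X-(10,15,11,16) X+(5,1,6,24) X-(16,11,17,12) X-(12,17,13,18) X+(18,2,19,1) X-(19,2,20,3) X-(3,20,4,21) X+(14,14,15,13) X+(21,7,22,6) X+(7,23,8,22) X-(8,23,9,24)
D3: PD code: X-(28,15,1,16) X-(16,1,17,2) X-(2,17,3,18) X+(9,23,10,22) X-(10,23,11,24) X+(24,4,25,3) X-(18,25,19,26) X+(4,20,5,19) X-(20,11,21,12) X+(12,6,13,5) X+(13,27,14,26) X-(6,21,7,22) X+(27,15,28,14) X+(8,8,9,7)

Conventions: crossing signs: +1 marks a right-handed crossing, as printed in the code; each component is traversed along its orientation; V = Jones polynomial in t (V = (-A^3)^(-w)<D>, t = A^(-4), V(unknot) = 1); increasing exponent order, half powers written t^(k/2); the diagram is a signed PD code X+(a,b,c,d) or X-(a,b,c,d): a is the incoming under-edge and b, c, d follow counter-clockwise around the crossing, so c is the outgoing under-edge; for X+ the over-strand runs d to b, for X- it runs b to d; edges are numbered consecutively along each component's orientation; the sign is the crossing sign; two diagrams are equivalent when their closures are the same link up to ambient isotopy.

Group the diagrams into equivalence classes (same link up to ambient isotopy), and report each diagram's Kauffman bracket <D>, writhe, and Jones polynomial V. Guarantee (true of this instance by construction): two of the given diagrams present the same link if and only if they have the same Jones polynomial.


classes: {D1} | {D2} | {D3}
V(D1) = -t^-6 + t^-5 - t^-4 + 2t^-3 - t^-2 + t^-1  [14 crossings, <D> = A^-14 - A^-10 + 2A^-6 - A^-2 + A^2 - A^6, w = -6]
V(D2) = -t^-6 + 2t^-5 - 2t^-4 + 3t^-3 - 3t^-2 + 2t^-1 - 1 + t  (w -2, c 12, <D> = A^-10 - A^-6 + 2A^-2 - 3A^2 + 3A^6 - 2A^10 + 2A^14 - A^18)
V(D3) = t^-4 - 2t^-3 + 3t^-2 - 4t^-1 + 4 - 3t + 3t^2 - t^3  (w 0, c 14, <D> = -A^-12 + 3A^-8 - 3A^-4 + 4 - 4A^4 + 3A^8 - 2A^12 + A^16)
insight: V(t) takes 3 values over 3 diagrams, fixing the grouping


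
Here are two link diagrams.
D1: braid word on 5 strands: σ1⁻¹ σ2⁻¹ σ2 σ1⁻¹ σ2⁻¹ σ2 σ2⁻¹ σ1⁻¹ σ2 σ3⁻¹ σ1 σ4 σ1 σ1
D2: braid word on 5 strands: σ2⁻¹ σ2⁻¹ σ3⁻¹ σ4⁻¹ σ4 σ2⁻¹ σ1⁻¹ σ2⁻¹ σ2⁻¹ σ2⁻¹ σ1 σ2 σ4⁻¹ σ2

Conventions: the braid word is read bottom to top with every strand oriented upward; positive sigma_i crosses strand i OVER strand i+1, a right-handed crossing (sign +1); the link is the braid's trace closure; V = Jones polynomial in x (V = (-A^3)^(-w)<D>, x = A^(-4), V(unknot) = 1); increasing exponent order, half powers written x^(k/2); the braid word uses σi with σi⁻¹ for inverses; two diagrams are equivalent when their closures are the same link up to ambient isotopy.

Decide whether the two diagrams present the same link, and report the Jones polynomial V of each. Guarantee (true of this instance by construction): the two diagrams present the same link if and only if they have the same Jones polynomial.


equivalent: no
D1 (bracket 1; 14 crossings at w = 0): V = 1
V(D2) = -x^-4 + x^-3 + x^-1  [14 crossings, <D> = A^-14 + A^-6 - A^-2, w = -6]
observation: V(x) takes 2 values over 2 diagrams, fixing the grouping
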